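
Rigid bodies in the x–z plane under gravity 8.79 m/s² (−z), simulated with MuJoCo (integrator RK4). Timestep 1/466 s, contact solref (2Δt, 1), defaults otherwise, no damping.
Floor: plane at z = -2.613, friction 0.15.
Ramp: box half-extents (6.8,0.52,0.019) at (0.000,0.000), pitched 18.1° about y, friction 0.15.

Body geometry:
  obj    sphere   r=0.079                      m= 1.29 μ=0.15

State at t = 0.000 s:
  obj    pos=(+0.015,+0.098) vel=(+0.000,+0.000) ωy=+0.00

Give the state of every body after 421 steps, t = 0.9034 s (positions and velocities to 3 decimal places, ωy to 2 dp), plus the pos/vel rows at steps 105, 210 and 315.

State at t = 0.9034 s:
  obj    pos=(+0.772,-0.149) vel=(+1.675,-0.548) ωy=+22.30

Key-timestep trajectory:
   step    t(s)  obj.x    obj.z    obj.vx   obj.vz 
    105  0.2253   +0.062  +0.083  +0.418  -0.137
    210  0.4506   +0.203  +0.037  +0.836  -0.273
    315  0.6760   +0.439  -0.040  +1.253  -0.410


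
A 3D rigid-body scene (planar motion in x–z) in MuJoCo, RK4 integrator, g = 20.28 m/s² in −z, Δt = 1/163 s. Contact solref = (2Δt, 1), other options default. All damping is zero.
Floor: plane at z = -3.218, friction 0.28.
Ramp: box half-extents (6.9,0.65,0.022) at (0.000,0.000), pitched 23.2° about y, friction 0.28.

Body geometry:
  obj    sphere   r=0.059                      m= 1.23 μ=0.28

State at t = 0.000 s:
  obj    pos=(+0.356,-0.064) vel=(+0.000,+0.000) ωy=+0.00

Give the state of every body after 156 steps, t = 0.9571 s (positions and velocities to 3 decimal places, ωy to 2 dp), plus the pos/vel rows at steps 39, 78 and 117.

State at t = 0.9571 s:
  obj    pos=(+2.758,-1.094) vel=(+5.020,-2.151) ωy=+92.55

Key-timestep trajectory:
   step    t(s)  obj.x    obj.z    obj.vx   obj.vz 
     39  0.2393   +0.506  -0.129  +1.255  -0.538
     78  0.4785   +0.957  -0.322  +2.510  -1.076
    117  0.7178   +1.707  -0.644  +3.765  -1.614


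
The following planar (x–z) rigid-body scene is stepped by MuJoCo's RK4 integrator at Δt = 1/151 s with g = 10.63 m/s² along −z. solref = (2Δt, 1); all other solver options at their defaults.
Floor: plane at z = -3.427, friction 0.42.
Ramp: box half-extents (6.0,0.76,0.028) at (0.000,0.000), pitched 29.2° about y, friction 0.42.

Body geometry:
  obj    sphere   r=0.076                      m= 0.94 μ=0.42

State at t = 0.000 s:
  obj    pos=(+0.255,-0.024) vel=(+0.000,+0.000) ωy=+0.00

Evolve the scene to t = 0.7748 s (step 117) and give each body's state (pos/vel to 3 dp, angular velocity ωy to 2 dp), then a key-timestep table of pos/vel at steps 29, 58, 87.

State at t = 0.7748 s:
  obj    pos=(+1.226,-0.566) vel=(+2.505,-1.400) ωy=+37.75

Key-timestep trajectory:
   step    t(s)  obj.x    obj.z    obj.vx   obj.vz 
     29  0.1921   +0.315  -0.057  +0.621  -0.347
     58  0.3841   +0.494  -0.157  +1.242  -0.694
     87  0.5762   +0.792  -0.324  +1.863  -1.041


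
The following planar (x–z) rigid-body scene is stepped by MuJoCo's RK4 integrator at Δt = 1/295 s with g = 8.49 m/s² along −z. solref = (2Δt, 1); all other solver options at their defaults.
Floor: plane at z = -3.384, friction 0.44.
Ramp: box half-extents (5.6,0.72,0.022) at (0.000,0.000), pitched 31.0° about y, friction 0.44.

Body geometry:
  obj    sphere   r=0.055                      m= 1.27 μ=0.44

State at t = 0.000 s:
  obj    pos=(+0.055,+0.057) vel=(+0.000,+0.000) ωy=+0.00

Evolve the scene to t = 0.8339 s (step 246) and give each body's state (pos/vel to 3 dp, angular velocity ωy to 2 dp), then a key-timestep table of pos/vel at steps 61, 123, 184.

State at t = 0.8339 s:
  obj    pos=(+0.986,-0.503) vel=(+2.233,-1.341) ωy=+47.35

Key-timestep trajectory:
   step    t(s)  obj.x    obj.z    obj.vx   obj.vz 
     61  0.2068   +0.112  +0.022  +0.554  -0.333
    123  0.4169   +0.288  -0.083  +1.116  -0.671
    184  0.6237   +0.576  -0.256  +1.670  -1.003


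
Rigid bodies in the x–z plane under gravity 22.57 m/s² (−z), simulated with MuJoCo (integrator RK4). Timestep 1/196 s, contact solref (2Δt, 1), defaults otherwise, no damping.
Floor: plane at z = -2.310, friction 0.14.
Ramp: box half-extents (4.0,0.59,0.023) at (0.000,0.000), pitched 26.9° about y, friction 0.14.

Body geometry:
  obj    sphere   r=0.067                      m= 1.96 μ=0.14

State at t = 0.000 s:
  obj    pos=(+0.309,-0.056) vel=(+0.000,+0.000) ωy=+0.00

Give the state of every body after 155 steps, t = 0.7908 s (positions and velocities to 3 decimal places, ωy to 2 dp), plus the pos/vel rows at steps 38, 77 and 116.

State at t = 0.7908 s:
  obj    pos=(+2.371,-1.102) vel=(+5.213,-2.652) ωy=+83.03

Key-timestep trajectory:
   step    t(s)  obj.x    obj.z    obj.vx   obj.vz 
     38  0.1939   +0.433  -0.119  +1.284  -0.635
     77  0.3929   +0.818  -0.314  +2.593  -1.309
    116  0.5918   +1.464  -0.642  +3.897  -1.996


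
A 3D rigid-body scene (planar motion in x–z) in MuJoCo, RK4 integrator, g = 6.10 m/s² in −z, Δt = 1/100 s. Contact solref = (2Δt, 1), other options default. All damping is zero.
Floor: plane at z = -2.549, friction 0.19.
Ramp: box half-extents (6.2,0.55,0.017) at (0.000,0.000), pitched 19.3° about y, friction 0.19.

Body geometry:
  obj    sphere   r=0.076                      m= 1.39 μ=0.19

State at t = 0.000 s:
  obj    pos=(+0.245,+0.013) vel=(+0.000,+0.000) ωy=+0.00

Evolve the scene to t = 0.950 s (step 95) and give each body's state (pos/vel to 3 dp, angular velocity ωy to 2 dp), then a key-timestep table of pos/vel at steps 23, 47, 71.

State at t = 0.950 s:
  obj    pos=(+0.858,-0.202) vel=(+1.291,-0.452) ωy=+17.99

Key-timestep trajectory:
   step    t(s)  obj.x    obj.z    obj.vx   obj.vz 
     23  0.2300   +0.281  +0.000  +0.313  -0.110
     47  0.4700   +0.395  -0.040  +0.639  -0.224
     71  0.7100   +0.588  -0.107  +0.965  -0.338


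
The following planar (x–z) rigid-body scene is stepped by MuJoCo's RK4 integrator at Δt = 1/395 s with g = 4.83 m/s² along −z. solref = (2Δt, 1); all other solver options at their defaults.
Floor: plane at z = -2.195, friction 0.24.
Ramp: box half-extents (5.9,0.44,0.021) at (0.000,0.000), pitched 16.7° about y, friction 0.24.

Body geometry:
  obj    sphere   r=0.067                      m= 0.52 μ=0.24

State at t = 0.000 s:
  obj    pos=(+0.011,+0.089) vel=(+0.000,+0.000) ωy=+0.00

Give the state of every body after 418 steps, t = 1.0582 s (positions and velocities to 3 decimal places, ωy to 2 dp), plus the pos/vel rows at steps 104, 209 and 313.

State at t = 1.0582 s:
  obj    pos=(+0.543,-0.071) vel=(+1.005,-0.301) ωy=+15.66

Key-timestep trajectory:
   step    t(s)  obj.x    obj.z    obj.vx   obj.vz 
    104  0.2633   +0.044  +0.079  +0.250  -0.075
    209  0.5291   +0.144  +0.049  +0.502  -0.151
    313  0.7924   +0.309  -0.001  +0.752  -0.226


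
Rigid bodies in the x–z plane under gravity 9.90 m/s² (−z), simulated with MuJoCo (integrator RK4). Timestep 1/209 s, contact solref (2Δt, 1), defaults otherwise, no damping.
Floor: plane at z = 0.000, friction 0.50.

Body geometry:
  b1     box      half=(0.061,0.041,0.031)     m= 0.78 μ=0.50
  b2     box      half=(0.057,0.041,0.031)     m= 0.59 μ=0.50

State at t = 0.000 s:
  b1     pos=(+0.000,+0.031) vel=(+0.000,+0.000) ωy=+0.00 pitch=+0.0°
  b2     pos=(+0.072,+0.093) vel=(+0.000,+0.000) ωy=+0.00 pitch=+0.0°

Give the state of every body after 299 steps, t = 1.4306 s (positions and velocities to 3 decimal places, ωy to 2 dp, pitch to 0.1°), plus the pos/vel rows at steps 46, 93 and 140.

State at t = 1.4306 s:
  b1     pos=(+0.000,+0.031) vel=(+0.000,+0.000) ωy=+0.00 pitch=+0.0°
  b2     pos=(+0.129,+0.057) vel=(+0.000,+0.000) ωy=+0.00 pitch=+90.0°

Key-timestep trajectory:
   step    t(s)  b1.x    b1.z    b1.vx   b1.vz   b2.x    b2.z    b2.vx   b2.vz 
     46  0.2201   +0.000  +0.031  +0.000  +0.000   +0.106  +0.064  +0.328  +0.027
     93  0.4450   +0.000  +0.031  +0.000  +0.000   +0.146  +0.063  -0.032  -0.007
    140  0.6699   +0.000  +0.031  +0.000  +0.000   +0.125  +0.059  +0.107  -0.061


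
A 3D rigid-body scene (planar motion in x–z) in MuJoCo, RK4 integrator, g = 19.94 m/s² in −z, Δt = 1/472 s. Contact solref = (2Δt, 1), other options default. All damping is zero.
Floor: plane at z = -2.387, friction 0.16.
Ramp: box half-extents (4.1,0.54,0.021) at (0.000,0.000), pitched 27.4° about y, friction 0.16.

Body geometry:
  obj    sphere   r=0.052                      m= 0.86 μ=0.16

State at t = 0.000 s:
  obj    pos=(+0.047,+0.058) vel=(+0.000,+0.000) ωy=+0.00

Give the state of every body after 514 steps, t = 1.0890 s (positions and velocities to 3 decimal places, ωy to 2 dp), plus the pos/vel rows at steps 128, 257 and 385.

State at t = 1.0890 s:
  obj    pos=(+3.498,-1.731) vel=(+6.337,-3.285) ωy=+137.25

Key-timestep trajectory:
   step    t(s)  obj.x    obj.z    obj.vx   obj.vz 
    128  0.2712   +0.261  -0.053  +1.578  -0.818
    257  0.5445   +0.910  -0.389  +3.169  -1.643
    385  0.8157   +1.983  -0.946  +4.747  -2.461


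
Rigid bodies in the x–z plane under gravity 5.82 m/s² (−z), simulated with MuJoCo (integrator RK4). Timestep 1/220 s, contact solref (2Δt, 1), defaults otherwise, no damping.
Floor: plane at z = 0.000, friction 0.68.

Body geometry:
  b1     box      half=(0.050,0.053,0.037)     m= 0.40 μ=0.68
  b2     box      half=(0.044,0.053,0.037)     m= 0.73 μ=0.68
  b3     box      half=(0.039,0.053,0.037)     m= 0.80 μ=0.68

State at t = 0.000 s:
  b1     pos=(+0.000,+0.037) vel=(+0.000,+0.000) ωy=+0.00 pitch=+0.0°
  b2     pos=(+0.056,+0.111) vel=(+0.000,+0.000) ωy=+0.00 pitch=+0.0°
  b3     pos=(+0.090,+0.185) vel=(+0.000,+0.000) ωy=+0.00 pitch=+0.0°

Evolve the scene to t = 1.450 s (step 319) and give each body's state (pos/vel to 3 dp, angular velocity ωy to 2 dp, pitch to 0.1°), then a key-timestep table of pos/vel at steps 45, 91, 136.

State at t = 1.450 s:
  b1     pos=(+0.000,+0.037) vel=(+0.000,+0.000) ωy=+0.00 pitch=+0.0°
  b2     pos=(+0.098,+0.044) vel=(+0.000,+0.000) ωy=+0.00 pitch=+90.0°
  b3     pos=(+0.285,+0.037) vel=(+0.000,+0.000) ωy=+0.00 pitch=+180.0°

Key-timestep trajectory:
   step    t(s)  b1.x    b1.z    b1.vx   b1.vz   b2.x    b2.z    b2.vx   b2.vz   b3.x    b3.z    b3.vx   b3.vz 
     45  0.2045   +0.000  +0.037  -0.001  +0.000   +0.069  +0.106  +0.140  -0.085   +0.128  +0.162  +0.377  -0.339
     91  0.4136   +0.000  +0.037  +0.000  +0.000   +0.098  +0.044  -0.010  +0.025   +0.219  +0.045  +0.235  +0.261
    136  0.6182   +0.000  +0.037  +0.000  +0.000   +0.098  +0.044  +0.000  +0.000   +0.262  +0.051  +0.231  -0.069


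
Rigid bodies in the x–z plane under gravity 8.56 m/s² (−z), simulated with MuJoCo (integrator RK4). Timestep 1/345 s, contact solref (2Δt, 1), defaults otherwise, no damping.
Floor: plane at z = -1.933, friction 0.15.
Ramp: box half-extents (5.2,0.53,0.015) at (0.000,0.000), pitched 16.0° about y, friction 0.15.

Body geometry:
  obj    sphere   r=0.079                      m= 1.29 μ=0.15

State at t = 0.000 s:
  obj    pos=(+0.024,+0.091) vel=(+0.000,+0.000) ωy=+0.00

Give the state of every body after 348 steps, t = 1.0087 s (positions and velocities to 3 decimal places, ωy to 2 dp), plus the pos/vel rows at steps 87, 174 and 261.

State at t = 1.0087 s:
  obj    pos=(+0.848,-0.145) vel=(+1.634,-0.469) ωy=+21.52

Key-timestep trajectory:
   step    t(s)  obj.x    obj.z    obj.vx   obj.vz 
     87  0.2522   +0.076  +0.076  +0.409  -0.117
    174  0.5043   +0.230  +0.032  +0.817  -0.234
    261  0.7565   +0.488  -0.042  +1.226  -0.351


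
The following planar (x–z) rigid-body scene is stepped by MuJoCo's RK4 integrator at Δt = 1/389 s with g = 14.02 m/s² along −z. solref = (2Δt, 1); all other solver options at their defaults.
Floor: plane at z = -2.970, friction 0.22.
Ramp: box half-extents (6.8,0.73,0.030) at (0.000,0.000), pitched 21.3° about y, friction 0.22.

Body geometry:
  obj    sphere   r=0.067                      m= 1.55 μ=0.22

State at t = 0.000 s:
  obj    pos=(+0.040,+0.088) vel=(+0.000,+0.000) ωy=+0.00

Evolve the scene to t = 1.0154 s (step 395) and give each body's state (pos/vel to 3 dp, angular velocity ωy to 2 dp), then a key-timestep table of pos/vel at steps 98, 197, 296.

State at t = 1.0154 s:
  obj    pos=(+1.788,-0.593) vel=(+3.442,-1.342) ωy=+55.13

Key-timestep trajectory:
   step    t(s)  obj.x    obj.z    obj.vx   obj.vz 
     98  0.2519   +0.148  +0.047  +0.854  -0.333
    197  0.5064   +0.475  -0.081  +1.716  -0.669
    296  0.7609   +1.021  -0.294  +2.579  -1.006


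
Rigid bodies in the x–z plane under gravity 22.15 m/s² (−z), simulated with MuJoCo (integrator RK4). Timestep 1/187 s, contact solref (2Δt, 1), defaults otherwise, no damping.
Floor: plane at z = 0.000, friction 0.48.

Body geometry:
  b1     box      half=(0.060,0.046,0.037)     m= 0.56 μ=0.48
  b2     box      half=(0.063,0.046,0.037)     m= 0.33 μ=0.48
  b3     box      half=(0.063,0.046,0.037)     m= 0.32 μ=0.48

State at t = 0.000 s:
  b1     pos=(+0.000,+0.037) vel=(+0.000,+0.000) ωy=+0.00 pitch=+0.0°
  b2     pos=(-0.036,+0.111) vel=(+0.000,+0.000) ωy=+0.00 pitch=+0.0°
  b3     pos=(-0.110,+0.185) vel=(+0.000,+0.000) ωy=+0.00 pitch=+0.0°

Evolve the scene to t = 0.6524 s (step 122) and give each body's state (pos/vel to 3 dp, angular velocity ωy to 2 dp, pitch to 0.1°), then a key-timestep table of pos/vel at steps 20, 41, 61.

State at t = 0.6524 s:
  b1     pos=(+0.000,+0.037) vel=(+0.000,+0.000) ωy=+0.00 pitch=+0.0°
  b2     pos=(-0.036,+0.111) vel=(+0.000,+0.000) ωy=+0.00 pitch=+0.0°
  b3     pos=(-0.162,+0.063) vel=(+0.000,+0.000) ωy=+0.00 pitch=-90.0°

Key-timestep trajectory:
   step    t(s)  b1.x    b1.z    b1.vx   b1.vz   b2.x    b2.z    b2.vx   b2.vz   b3.x    b3.z    b3.vx   b3.vz 
     20  0.1070   +0.000  +0.037  +0.000  +0.000   -0.039  +0.113  -0.038  +0.020   -0.131  +0.173  -0.383  -0.333
     41  0.2193   +0.000  +0.037  +0.000  +0.000   -0.036  +0.111  -0.007  +0.012   -0.174  +0.059  +0.161  +0.280
     61  0.3262   +0.000  +0.037  +0.000  +0.000   -0.036  +0.111  +0.000  +0.000   -0.161  +0.063  -0.179  -0.097


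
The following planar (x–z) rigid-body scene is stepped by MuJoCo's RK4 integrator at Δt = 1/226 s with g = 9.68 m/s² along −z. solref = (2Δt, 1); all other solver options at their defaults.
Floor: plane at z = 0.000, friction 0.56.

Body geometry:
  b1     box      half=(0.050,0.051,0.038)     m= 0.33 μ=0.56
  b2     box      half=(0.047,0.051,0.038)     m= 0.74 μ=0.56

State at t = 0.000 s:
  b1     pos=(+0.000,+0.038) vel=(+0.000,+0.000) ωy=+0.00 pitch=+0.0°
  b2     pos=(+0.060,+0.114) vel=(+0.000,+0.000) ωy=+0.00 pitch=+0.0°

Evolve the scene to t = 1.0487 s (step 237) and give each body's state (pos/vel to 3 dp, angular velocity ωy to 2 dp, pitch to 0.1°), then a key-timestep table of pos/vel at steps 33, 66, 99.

State at t = 1.0487 s:
  b1     pos=(+0.000,+0.038) vel=(+0.000,+0.000) ωy=+0.00 pitch=+0.0°
  b2     pos=(+0.108,+0.047) vel=(+0.000,+0.000) ωy=+0.00 pitch=+90.0°

Key-timestep trajectory:
   step    t(s)  b1.x    b1.z    b1.vx   b1.vz   b2.x    b2.z    b2.vx   b2.vz 
     33  0.1460   +0.000  +0.038  +0.000  +0.000   +0.076  +0.105  +0.231  -0.208
     66  0.2920   +0.000  +0.038  +0.000  +0.000   +0.116  +0.052  +0.168  +0.122
     99  0.4381   +0.000  +0.038  +0.000  +0.000   +0.113  +0.050  -0.225  -0.142


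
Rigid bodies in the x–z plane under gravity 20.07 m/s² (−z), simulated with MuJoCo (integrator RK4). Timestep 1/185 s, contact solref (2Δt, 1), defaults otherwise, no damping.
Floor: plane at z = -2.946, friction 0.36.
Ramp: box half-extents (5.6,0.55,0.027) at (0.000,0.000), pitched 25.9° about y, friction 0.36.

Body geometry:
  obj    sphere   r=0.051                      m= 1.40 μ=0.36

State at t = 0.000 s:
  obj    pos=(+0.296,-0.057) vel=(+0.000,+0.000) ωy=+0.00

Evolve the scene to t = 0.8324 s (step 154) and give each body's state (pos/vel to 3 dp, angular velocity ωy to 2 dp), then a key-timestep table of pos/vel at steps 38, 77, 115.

State at t = 0.8324 s:
  obj    pos=(+2.248,-1.005) vel=(+4.689,-2.277) ωy=+102.19

Key-timestep trajectory:
   step    t(s)  obj.x    obj.z    obj.vx   obj.vz 
     38  0.2054   +0.415  -0.115  +1.157  -0.562
     77  0.4162   +0.784  -0.294  +2.345  -1.138
    115  0.6216   +1.384  -0.586  +3.502  -1.700


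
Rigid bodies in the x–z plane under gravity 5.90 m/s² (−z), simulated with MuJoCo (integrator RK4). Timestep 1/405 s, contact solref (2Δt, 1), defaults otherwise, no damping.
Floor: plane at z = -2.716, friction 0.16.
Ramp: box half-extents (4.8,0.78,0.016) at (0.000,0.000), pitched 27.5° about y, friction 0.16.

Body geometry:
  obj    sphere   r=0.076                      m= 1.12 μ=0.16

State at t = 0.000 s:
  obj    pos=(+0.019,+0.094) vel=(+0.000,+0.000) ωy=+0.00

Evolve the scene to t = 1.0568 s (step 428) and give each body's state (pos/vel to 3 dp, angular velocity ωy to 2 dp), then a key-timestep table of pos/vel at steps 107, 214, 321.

State at t = 1.0568 s:
  obj    pos=(+0.983,-0.408) vel=(+1.824,-0.950) ωy=+27.05

Key-timestep trajectory:
   step    t(s)  obj.x    obj.z    obj.vx   obj.vz 
    107  0.2642   +0.079  +0.062  +0.456  -0.237
    214  0.5284   +0.260  -0.032  +0.912  -0.475
    321  0.7926   +0.561  -0.188  +1.368  -0.712


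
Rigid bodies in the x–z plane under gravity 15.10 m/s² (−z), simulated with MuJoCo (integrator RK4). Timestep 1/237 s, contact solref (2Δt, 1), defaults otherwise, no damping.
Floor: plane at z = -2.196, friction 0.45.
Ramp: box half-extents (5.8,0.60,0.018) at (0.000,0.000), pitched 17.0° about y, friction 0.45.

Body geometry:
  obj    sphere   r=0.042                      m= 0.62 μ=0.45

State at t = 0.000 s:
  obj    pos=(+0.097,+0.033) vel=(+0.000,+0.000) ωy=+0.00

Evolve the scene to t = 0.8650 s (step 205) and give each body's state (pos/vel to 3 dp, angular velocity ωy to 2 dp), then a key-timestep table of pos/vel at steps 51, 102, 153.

State at t = 0.8650 s:
  obj    pos=(+1.225,-0.312) vel=(+2.608,-0.797) ωy=+64.94

Key-timestep trajectory:
   step    t(s)  obj.x    obj.z    obj.vx   obj.vz 
     51  0.2152   +0.167  +0.012  +0.649  -0.198
    102  0.4304   +0.376  -0.052  +1.298  -0.397
    153  0.6456   +0.725  -0.159  +1.947  -0.595


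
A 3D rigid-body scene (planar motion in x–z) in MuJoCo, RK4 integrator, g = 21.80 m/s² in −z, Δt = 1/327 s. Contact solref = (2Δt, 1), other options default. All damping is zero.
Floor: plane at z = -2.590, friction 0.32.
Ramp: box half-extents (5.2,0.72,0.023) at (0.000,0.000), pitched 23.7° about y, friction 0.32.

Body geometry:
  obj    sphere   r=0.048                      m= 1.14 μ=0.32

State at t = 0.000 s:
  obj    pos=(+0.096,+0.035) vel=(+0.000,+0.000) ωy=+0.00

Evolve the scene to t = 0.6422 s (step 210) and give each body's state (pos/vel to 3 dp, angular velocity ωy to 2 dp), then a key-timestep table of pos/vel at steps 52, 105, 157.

State at t = 0.6422 s:
  obj    pos=(+1.278,-0.483) vel=(+3.681,-1.616) ωy=+83.73

Key-timestep trajectory:
   step    t(s)  obj.x    obj.z    obj.vx   obj.vz 
     52  0.1590   +0.169  +0.004  +0.911  -0.400
    105  0.3211   +0.392  -0.094  +1.840  -0.808
    157  0.4801   +0.757  -0.255  +2.752  -1.208


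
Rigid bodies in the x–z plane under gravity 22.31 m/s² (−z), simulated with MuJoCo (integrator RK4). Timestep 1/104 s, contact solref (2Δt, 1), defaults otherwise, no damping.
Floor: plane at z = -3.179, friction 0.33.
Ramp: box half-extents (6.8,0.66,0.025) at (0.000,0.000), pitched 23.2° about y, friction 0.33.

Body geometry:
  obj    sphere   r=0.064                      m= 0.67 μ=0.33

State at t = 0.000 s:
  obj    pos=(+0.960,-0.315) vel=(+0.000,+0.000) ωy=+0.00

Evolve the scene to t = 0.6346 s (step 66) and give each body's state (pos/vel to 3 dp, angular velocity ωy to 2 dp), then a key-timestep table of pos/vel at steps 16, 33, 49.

State at t = 0.6346 s:
  obj    pos=(+2.122,-0.813) vel=(+3.662,-1.569) ωy=+62.23

Key-timestep trajectory:
   step    t(s)  obj.x    obj.z    obj.vx   obj.vz 
     16  0.1538   +1.028  -0.344  +0.888  -0.381
     33  0.3173   +1.251  -0.439  +1.831  -0.785
     49  0.4712   +1.601  -0.589  +2.719  -1.165


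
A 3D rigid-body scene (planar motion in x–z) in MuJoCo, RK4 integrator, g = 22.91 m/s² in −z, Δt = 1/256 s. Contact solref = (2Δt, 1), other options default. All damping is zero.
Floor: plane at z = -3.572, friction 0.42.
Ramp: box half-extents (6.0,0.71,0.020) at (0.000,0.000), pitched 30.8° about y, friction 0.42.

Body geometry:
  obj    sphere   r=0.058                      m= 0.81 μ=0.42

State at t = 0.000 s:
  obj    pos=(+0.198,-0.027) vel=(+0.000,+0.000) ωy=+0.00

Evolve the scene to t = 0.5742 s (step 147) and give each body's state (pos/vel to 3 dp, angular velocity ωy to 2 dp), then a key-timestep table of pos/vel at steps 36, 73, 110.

State at t = 0.5742 s:
  obj    pos=(+1.385,-0.735) vel=(+4.133,-2.464) ωy=+82.94

Key-timestep trajectory:
   step    t(s)  obj.x    obj.z    obj.vx   obj.vz 
     36  0.1406   +0.269  -0.070  +1.012  -0.603
     73  0.2852   +0.491  -0.202  +2.053  -1.224
    110  0.4297   +0.862  -0.423  +3.093  -1.844


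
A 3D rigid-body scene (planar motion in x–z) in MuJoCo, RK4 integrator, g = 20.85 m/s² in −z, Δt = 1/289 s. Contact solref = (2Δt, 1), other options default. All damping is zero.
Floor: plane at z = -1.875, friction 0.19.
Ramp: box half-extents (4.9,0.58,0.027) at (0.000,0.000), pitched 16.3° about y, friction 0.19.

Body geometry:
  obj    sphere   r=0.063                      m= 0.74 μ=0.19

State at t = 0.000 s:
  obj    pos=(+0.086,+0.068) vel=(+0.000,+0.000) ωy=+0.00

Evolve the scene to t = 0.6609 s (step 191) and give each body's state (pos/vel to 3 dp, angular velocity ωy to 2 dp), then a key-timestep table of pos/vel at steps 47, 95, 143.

State at t = 0.6609 s:
  obj    pos=(+0.962,-0.188) vel=(+2.652,-0.775) ωy=+43.84

Key-timestep trajectory:
   step    t(s)  obj.x    obj.z    obj.vx   obj.vz 
     47  0.1626   +0.139  +0.053  +0.653  -0.191
     95  0.3287   +0.303  +0.005  +1.319  -0.386
    143  0.4948   +0.577  -0.075  +1.985  -0.581


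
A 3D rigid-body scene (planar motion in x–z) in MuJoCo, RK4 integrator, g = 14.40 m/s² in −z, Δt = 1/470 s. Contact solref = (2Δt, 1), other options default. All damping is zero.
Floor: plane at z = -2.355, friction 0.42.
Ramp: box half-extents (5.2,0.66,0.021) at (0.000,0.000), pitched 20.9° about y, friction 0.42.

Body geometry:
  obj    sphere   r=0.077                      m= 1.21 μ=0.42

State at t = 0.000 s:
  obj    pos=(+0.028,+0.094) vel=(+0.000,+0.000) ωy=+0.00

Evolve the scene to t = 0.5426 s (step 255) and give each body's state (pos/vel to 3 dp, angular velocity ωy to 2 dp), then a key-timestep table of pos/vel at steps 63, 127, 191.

State at t = 0.5426 s:
  obj    pos=(+0.533,-0.098) vel=(+1.860,-0.710) ωy=+25.85

Key-timestep trajectory:
   step    t(s)  obj.x    obj.z    obj.vx   obj.vz 
     63  0.1340   +0.059  +0.082  +0.460  -0.175
    127  0.2702   +0.153  +0.046  +0.926  -0.354
    191  0.4064   +0.311  -0.014  +1.393  -0.532


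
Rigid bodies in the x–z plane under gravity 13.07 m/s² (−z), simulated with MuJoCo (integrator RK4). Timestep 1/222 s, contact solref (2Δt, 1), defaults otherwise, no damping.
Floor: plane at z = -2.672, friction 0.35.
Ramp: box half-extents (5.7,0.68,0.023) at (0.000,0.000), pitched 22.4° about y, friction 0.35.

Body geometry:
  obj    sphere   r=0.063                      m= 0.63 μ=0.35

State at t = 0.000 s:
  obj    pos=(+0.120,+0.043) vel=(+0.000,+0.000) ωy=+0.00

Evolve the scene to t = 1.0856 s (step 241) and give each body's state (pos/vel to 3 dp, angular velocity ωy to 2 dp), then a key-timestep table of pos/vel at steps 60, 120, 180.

State at t = 1.0856 s:
  obj    pos=(+2.058,-0.755) vel=(+3.571,-1.472) ωy=+61.29

Key-timestep trajectory:
   step    t(s)  obj.x    obj.z    obj.vx   obj.vz 
     60  0.2703   +0.240  -0.006  +0.889  -0.366
    120  0.5405   +0.601  -0.155  +1.778  -0.733
    180  0.8108   +1.201  -0.402  +2.667  -1.099


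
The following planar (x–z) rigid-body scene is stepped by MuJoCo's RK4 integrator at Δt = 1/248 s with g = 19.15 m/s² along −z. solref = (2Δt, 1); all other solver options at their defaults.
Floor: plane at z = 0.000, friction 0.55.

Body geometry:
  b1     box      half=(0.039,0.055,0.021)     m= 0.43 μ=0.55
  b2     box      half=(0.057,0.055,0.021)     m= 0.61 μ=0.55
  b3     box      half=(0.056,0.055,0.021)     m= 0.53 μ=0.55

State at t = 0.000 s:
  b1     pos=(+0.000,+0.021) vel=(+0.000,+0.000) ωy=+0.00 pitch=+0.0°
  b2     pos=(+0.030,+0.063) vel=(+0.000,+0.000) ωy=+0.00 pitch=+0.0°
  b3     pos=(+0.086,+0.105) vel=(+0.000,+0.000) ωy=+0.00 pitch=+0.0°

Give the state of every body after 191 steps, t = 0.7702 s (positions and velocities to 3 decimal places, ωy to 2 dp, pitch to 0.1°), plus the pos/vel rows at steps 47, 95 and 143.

State at t = 0.7702 s:
  b1     pos=(-0.001,+0.021) vel=(-0.001,+0.000) ωy=+0.00 pitch=+0.0°
  b2     pos=(+0.053,+0.057) vel=(-0.001,-0.001) ωy=-0.04 pitch=+48.6°
  b3     pos=(+0.120,+0.053) vel=(+0.000,+0.000) ωy=-0.02 pitch=+42.2°

Key-timestep trajectory:
   step    t(s)  b1.x    b1.z    b1.vx   b1.vz   b2.x    b2.z    b2.vx   b2.vz   b3.x    b3.z    b3.vx   b3.vz 
     47  0.1895   +0.000  +0.021  +0.000  +0.000   +0.060  +0.060  +0.077  +0.017   +0.125  +0.056  +0.065  +0.023
     95  0.3831   -0.001  +0.021  -0.002  +0.000   +0.053  +0.057  -0.001  +0.000   +0.120  +0.053  +0.001  +0.000
    143  0.5766   -0.001  +0.021  -0.001  +0.000   +0.053  +0.057  -0.001  -0.001   +0.120  +0.053  +0.000  +0.000


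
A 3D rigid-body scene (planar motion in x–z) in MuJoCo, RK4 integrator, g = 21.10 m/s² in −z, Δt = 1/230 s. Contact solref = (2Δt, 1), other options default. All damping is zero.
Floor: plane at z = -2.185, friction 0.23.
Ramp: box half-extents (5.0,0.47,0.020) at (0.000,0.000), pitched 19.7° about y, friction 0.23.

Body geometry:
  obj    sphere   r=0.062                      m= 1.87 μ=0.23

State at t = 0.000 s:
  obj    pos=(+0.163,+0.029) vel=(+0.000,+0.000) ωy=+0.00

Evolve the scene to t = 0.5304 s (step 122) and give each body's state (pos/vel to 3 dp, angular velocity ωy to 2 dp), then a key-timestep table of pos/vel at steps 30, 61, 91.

State at t = 0.5304 s:
  obj    pos=(+0.836,-0.212) vel=(+2.537,-0.908) ωy=+43.45

Key-timestep trajectory:
   step    t(s)  obj.x    obj.z    obj.vx   obj.vz 
     30  0.1304   +0.204  +0.014  +0.624  -0.223
     61  0.2652   +0.331  -0.032  +1.269  -0.454
     91  0.3957   +0.537  -0.105  +1.893  -0.678


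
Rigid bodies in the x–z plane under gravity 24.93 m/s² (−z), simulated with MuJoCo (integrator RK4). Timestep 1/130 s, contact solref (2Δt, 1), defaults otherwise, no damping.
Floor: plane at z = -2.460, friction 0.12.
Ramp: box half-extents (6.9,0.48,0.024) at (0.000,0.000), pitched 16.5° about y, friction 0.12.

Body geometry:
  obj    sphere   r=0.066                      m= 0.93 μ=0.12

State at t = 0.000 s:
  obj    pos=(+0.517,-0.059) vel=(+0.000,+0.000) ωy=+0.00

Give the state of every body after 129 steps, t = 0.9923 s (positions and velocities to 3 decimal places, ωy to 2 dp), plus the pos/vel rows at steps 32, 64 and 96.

State at t = 0.9923 s:
  obj    pos=(+2.905,-0.767) vel=(+4.812,-1.425) ωy=+76.01

Key-timestep trajectory:
   step    t(s)  obj.x    obj.z    obj.vx   obj.vz 
     32  0.2462   +0.664  -0.103  +1.194  -0.354
     64  0.4923   +1.105  -0.233  +2.388  -0.707
     96  0.7385   +1.840  -0.451  +3.581  -1.061


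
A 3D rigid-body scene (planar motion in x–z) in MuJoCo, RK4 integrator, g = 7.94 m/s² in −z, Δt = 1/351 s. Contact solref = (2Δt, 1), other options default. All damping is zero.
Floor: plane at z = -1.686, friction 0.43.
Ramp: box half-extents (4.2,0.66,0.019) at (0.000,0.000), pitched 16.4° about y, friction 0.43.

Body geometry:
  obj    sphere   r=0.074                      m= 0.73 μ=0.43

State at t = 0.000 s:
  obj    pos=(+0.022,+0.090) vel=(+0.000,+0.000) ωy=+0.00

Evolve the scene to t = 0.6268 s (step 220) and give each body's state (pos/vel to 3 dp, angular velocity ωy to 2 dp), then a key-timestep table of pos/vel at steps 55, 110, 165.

State at t = 0.6268 s:
  obj    pos=(+0.324,+0.002) vel=(+0.963,-0.283) ωy=+13.56

Key-timestep trajectory:
   step    t(s)  obj.x    obj.z    obj.vx   obj.vz 
     55  0.1567   +0.041  +0.085  +0.241  -0.071
    110  0.3134   +0.098  +0.068  +0.481  -0.142
    165  0.4701   +0.192  +0.040  +0.722  -0.213


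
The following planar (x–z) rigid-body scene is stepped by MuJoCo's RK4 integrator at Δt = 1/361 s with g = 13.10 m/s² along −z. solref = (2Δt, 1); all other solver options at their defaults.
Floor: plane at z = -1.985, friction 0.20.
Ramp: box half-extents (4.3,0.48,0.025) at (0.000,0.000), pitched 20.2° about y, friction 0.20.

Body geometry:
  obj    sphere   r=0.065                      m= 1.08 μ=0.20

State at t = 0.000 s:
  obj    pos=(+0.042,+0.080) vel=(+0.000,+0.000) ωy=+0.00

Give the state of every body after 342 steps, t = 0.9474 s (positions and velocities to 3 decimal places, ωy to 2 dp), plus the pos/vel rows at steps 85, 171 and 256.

State at t = 0.9474 s:
  obj    pos=(+1.403,-0.420) vel=(+2.873,-1.057) ωy=+47.09

Key-timestep trajectory:
   step    t(s)  obj.x    obj.z    obj.vx   obj.vz 
     85  0.2355   +0.126  +0.049  +0.714  -0.263
    171  0.4737   +0.382  -0.045  +1.436  -0.528
    256  0.7091   +0.805  -0.200  +2.150  -0.791


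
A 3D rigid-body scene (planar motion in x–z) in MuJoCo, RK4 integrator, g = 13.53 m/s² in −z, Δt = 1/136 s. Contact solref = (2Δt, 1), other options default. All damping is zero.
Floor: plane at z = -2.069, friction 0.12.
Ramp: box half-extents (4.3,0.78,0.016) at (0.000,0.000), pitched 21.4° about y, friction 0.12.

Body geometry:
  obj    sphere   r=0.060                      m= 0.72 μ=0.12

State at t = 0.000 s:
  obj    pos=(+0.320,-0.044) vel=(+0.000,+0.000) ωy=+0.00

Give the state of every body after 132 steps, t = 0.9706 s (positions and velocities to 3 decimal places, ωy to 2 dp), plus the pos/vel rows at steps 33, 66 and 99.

State at t = 0.9706 s:
  obj    pos=(+1.867,-0.650) vel=(+3.187,-1.249) ωy=+57.02

Key-timestep trajectory:
   step    t(s)  obj.x    obj.z    obj.vx   obj.vz 
     33  0.2426   +0.417  -0.082  +0.797  -0.312
     66  0.4853   +0.707  -0.195  +1.594  -0.625
     99  0.7279   +1.190  -0.385  +2.390  -0.937


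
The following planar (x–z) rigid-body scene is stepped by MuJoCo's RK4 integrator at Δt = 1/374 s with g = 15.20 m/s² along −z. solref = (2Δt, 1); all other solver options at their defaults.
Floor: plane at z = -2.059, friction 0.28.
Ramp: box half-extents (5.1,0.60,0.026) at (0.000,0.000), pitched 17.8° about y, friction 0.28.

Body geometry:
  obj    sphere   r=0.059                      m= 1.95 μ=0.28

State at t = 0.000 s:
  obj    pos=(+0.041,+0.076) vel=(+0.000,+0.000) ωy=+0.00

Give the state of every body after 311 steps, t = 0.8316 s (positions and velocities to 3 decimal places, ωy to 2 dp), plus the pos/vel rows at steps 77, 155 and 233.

State at t = 0.8316 s:
  obj    pos=(+1.134,-0.275) vel=(+2.628,-0.844) ωy=+46.77

Key-timestep trajectory:
   step    t(s)  obj.x    obj.z    obj.vx   obj.vz 
     77  0.2059   +0.108  +0.055  +0.651  -0.209
    155  0.4144   +0.312  -0.011  +1.310  -0.421
    233  0.6230   +0.654  -0.121  +1.969  -0.632


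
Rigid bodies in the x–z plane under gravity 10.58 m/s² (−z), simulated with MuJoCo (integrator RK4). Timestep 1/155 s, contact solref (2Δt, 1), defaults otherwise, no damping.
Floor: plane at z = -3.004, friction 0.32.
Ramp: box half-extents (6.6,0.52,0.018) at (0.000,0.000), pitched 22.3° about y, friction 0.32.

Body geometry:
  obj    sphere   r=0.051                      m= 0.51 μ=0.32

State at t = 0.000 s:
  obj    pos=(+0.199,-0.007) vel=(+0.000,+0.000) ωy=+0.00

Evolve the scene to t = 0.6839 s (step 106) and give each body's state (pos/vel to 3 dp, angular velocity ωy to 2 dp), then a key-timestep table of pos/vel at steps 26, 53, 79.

State at t = 0.6839 s:
  obj    pos=(+0.820,-0.262) vel=(+1.814,-0.744) ωy=+38.44

Key-timestep trajectory:
   step    t(s)  obj.x    obj.z    obj.vx   obj.vz 
     26  0.1677   +0.236  -0.022  +0.445  -0.183
     53  0.3419   +0.354  -0.071  +0.907  -0.372
     79  0.5097   +0.544  -0.148  +1.352  -0.555


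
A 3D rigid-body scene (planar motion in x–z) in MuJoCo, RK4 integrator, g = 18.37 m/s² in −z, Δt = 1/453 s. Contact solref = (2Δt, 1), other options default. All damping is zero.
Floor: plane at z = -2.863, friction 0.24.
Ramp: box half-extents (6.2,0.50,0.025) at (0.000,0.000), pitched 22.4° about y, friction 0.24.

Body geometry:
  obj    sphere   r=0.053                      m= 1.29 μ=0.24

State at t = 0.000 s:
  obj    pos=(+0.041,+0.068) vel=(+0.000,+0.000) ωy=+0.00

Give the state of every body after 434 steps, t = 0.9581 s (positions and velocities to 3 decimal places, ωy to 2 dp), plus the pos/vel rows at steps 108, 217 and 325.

State at t = 0.9581 s:
  obj    pos=(+2.163,-0.807) vel=(+4.429,-1.826) ωy=+90.38

Key-timestep trajectory:
   step    t(s)  obj.x    obj.z    obj.vx   obj.vz 
    108  0.2384   +0.172  +0.013  +1.102  -0.454
    217  0.4790   +0.571  -0.151  +2.215  -0.913
    325  0.7174   +1.231  -0.423  +3.317  -1.367


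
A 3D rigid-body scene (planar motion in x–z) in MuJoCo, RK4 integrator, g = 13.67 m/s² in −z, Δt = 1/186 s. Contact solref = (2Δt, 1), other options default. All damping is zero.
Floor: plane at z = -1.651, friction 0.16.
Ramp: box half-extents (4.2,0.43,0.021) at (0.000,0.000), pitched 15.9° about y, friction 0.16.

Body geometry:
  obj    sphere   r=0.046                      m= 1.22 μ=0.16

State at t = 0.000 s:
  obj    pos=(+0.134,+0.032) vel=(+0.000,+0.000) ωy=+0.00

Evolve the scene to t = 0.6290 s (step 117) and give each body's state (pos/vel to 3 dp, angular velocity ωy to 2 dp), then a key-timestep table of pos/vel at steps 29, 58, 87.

State at t = 0.6290 s:
  obj    pos=(+0.643,-0.113) vel=(+1.618,-0.461) ωy=+36.57

Key-timestep trajectory:
   step    t(s)  obj.x    obj.z    obj.vx   obj.vz 
     29  0.1559   +0.165  +0.023  +0.401  -0.114
     58  0.3118   +0.259  -0.004  +0.802  -0.229
     87  0.4677   +0.415  -0.049  +1.203  -0.343


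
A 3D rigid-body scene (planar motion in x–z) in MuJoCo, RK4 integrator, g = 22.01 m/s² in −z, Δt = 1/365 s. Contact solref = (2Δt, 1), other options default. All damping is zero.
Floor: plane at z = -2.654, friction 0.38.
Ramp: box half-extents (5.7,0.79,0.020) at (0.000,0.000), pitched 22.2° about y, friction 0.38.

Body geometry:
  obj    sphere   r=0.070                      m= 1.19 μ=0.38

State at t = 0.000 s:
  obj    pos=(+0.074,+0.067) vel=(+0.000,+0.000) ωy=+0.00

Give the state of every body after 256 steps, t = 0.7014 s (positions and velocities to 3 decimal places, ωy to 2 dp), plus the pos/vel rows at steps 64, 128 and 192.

State at t = 0.7014 s:
  obj    pos=(+1.427,-0.485) vel=(+3.858,-1.574) ωy=+59.51

Key-timestep trajectory:
   step    t(s)  obj.x    obj.z    obj.vx   obj.vz 
     64  0.1753   +0.159  +0.032  +0.965  -0.394
    128  0.3507   +0.412  -0.071  +1.929  -0.787
    192  0.5260   +0.835  -0.244  +2.893  -1.181


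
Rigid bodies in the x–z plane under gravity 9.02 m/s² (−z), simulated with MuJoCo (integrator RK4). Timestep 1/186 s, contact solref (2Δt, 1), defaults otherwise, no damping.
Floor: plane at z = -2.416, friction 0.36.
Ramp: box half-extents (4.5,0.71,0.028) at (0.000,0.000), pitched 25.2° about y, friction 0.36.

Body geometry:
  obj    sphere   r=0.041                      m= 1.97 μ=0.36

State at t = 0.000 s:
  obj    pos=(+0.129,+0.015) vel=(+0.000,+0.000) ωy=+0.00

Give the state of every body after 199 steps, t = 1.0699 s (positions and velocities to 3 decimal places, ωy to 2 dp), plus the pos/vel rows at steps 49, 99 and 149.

State at t = 1.0699 s:
  obj    pos=(+1.550,-0.653) vel=(+2.656,-1.250) ωy=+71.57

Key-timestep trajectory:
   step    t(s)  obj.x    obj.z    obj.vx   obj.vz 
     49  0.2634   +0.215  -0.025  +0.654  -0.308
     99  0.5323   +0.481  -0.150  +1.321  -0.622
    149  0.8011   +0.926  -0.359  +1.988  -0.936


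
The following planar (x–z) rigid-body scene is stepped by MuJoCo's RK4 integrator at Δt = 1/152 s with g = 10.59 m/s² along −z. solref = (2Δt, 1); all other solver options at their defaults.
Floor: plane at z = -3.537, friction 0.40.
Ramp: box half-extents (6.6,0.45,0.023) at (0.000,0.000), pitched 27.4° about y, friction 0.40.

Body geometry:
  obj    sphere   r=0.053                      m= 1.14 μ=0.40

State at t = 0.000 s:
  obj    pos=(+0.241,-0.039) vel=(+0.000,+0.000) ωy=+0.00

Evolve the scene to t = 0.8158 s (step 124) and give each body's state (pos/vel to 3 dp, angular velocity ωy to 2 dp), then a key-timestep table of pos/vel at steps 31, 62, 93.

State at t = 0.8158 s:
  obj    pos=(+1.269,-0.572) vel=(+2.521,-1.307) ωy=+53.57

Key-timestep trajectory:
   step    t(s)  obj.x    obj.z    obj.vx   obj.vz 
     31  0.2039   +0.305  -0.073  +0.630  -0.327
     62  0.4079   +0.498  -0.173  +1.261  -0.653
     93  0.6118   +0.819  -0.339  +1.891  -0.980


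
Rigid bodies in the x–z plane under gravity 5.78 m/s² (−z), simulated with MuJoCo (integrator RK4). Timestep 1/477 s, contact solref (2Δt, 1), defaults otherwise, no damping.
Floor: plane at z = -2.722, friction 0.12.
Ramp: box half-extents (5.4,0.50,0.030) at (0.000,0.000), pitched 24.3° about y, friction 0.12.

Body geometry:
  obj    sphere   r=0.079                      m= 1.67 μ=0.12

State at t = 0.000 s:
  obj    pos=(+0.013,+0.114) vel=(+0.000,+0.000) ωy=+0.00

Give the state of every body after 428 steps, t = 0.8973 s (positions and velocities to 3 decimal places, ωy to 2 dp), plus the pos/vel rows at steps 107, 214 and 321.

State at t = 0.8973 s:
  obj    pos=(+0.654,-0.176) vel=(+1.428,-0.646) ωy=+17.93

Key-timestep trajectory:
   step    t(s)  obj.x    obj.z    obj.vx   obj.vz 
    107  0.2243   +0.053  +0.096  +0.358  -0.159
    214  0.4486   +0.173  +0.041  +0.714  -0.326
    321  0.6730   +0.374  -0.049  +1.072  -0.484


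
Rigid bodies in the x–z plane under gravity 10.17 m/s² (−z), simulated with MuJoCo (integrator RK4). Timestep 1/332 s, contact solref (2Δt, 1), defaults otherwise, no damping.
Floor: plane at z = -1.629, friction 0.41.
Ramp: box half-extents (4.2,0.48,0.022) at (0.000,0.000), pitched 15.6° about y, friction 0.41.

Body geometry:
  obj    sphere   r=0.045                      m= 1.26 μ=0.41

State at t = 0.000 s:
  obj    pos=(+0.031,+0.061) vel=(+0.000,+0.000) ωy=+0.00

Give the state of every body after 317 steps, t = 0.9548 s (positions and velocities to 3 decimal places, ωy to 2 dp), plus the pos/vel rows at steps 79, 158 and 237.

State at t = 0.9548 s:
  obj    pos=(+0.889,-0.179) vel=(+1.797,-0.502) ωy=+41.45

Key-timestep trajectory:
   step    t(s)  obj.x    obj.z    obj.vx   obj.vz 
     79  0.2380   +0.084  +0.046  +0.448  -0.125
    158  0.4759   +0.244  +0.001  +0.895  -0.250
    237  0.7139   +0.510  -0.073  +1.343  -0.375


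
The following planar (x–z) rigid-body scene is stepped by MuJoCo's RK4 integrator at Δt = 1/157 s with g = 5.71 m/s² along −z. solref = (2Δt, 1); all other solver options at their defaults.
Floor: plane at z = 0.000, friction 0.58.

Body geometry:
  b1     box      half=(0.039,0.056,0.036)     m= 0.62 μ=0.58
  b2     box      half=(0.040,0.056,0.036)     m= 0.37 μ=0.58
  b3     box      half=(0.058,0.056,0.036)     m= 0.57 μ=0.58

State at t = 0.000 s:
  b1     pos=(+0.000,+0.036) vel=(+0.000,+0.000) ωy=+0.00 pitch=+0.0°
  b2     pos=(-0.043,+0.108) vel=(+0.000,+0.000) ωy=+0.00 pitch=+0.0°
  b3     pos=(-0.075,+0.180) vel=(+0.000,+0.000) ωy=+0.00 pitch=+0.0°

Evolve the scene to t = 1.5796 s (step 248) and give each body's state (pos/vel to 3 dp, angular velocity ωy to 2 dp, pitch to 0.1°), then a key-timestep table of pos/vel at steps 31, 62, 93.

State at t = 1.5796 s:
  b1     pos=(+0.000,+0.036) vel=(+0.000,+0.000) ωy=+0.00 pitch=+0.0°
  b2     pos=(-0.086,+0.040) vel=(+0.000,+0.000) ωy=+0.00 pitch=-90.0°
  b3     pos=(-0.292,+0.036) vel=(+0.000,+0.000) ωy=+0.00 pitch=+180.0°

Key-timestep trajectory:
   step    t(s)  b1.x    b1.z    b1.vx   b1.vz   b2.x    b2.z    b2.vx   b2.vz   b3.x    b3.z    b3.vx   b3.vz 
     31  0.1975   +0.000  +0.036  +0.001  +0.000   -0.054  +0.105  -0.119  -0.052   -0.106  +0.164  -0.332  -0.239
     62  0.3949   +0.000  +0.036  +0.000  +0.000   -0.087  +0.042  -0.184  -0.801   -0.189  +0.060  -0.549  -0.131
     93  0.5924   +0.000  +0.036  +0.000  +0.000   -0.086  +0.040  +0.000  +0.000   -0.256  +0.063  -0.344  -0.140
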